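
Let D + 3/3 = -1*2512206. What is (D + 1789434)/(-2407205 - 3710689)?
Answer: 722773/6117894 ≈ 0.11814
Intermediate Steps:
D = -2512207 (D = -1 - 1*2512206 = -1 - 2512206 = -2512207)
(D + 1789434)/(-2407205 - 3710689) = (-2512207 + 1789434)/(-2407205 - 3710689) = -722773/(-6117894) = -722773*(-1/6117894) = 722773/6117894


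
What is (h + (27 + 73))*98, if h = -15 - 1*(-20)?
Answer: 10290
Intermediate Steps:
h = 5 (h = -15 + 20 = 5)
(h + (27 + 73))*98 = (5 + (27 + 73))*98 = (5 + 100)*98 = 105*98 = 10290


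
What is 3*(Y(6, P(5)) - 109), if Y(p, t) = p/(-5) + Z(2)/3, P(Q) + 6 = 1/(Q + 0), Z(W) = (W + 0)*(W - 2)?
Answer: -1653/5 ≈ -330.60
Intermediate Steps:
Z(W) = W*(-2 + W)
P(Q) = -6 + 1/Q (P(Q) = -6 + 1/(Q + 0) = -6 + 1/Q)
Y(p, t) = -p/5 (Y(p, t) = p/(-5) + (2*(-2 + 2))/3 = p*(-1/5) + (2*0)*(1/3) = -p/5 + 0*(1/3) = -p/5 + 0 = -p/5)
3*(Y(6, P(5)) - 109) = 3*(-1/5*6 - 109) = 3*(-6/5 - 109) = 3*(-551/5) = -1653/5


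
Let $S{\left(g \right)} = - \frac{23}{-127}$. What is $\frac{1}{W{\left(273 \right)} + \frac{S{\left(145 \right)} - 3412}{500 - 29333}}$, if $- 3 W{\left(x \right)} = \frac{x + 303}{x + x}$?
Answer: $- \frac{47603283}{11106703} \approx -4.286$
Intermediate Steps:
$S{\left(g \right)} = \frac{23}{127}$ ($S{\left(g \right)} = \left(-23\right) \left(- \frac{1}{127}\right) = \frac{23}{127}$)
$W{\left(x \right)} = - \frac{303 + x}{6 x}$ ($W{\left(x \right)} = - \frac{\left(x + 303\right) \frac{1}{x + x}}{3} = - \frac{\left(303 + x\right) \frac{1}{2 x}}{3} = - \frac{\frac{1}{2} \frac{1}{x} \left(303 + x\right)}{3} = - \frac{303 + x}{6 x}$)
$\frac{1}{W{\left(273 \right)} + \frac{S{\left(145 \right)} - 3412}{500 - 29333}} = \frac{1}{\frac{-303 - 273}{6 \cdot 273} + \frac{\frac{23}{127} - 3412}{500 - 29333}} = \frac{1}{\frac{1}{6} \cdot \frac{1}{273} \left(-303 - 273\right) - \frac{433301}{127 \left(-28833\right)}} = \frac{1}{\frac{1}{6} \cdot \frac{1}{273} \left(-576\right) - - \frac{433301}{3661791}} = \frac{1}{- \frac{32}{91} + \frac{433301}{3661791}} = \frac{1}{- \frac{11106703}{47603283}} = - \frac{47603283}{11106703}$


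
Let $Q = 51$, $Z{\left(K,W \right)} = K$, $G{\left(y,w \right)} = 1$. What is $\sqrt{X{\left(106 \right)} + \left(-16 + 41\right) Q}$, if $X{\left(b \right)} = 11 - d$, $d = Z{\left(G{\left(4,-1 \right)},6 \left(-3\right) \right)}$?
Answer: $\sqrt{1285} \approx 35.847$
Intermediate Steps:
$d = 1$
$X{\left(b \right)} = 10$ ($X{\left(b \right)} = 11 - 1 = 10$)
$\sqrt{X{\left(106 \right)} + \left(-16 + 41\right) Q} = \sqrt{10 + \left(-16 + 41\right) 51} = \sqrt{10 + 25 \cdot 51} = \sqrt{10 + 1275} = \sqrt{1285}$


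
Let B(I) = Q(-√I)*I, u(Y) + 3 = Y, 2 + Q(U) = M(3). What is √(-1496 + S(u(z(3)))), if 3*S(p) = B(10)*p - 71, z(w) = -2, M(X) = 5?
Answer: I*√14127/3 ≈ 39.619*I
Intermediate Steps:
Q(U) = 3 (Q(U) = -2 + 5 = 3)
u(Y) = -3 + Y
B(I) = 3*I
S(p) = -71/3 + 10*p (S(p) = ((3*10)*p - 71)/3 = (30*p - 71)/3 = (-71 + 30*p)/3 = -71/3 + 10*p)
√(-1496 + S(u(z(3)))) = √(-1496 + (-71/3 + 10*(-3 - 2))) = √(-1496 + (-71/3 + 10*(-5))) = √(-1496 + (-71/3 - 50)) = √(-1496 - 221/3) = √(-4709/3) = I*√14127/3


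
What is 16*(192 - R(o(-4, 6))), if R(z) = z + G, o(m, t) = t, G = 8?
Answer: 2848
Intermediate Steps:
R(z) = 8 + z (R(z) = z + 8 = 8 + z)
16*(192 - R(o(-4, 6))) = 16*(192 - (8 + 6)) = 16*(192 - 1*14) = 16*(192 - 14) = 16*178 = 2848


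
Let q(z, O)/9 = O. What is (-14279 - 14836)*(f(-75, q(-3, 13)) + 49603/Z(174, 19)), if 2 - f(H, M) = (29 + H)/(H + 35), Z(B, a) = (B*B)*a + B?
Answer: -10456328103/383612 ≈ -27258.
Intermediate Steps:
q(z, O) = 9*O
Z(B, a) = B + a*B² (Z(B, a) = B²*a + B = a*B² + B = B + a*B²)
f(H, M) = 2 - (29 + H)/(35 + H) (f(H, M) = 2 - (29 + H)/(H + 35) = 2 - (29 + H)/(35 + H))
(-14279 - 14836)*(f(-75, q(-3, 13)) + 49603/Z(174, 19)) = (-14279 - 14836)*((41 - 75)/(35 - 75) + 49603/((174*(1 + 174*19)))) = -29115*(-34/(-40) + 49603/((174*(1 + 3306)))) = -29115*(-1/40*(-34) + 49603/((174*3307))) = -29115*(17/20 + 49603/575418) = -29115*5387083/5754180 = -10456328103/383612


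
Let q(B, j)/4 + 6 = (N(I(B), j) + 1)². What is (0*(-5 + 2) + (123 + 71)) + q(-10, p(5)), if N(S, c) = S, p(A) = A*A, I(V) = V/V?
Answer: 186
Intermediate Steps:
I(V) = 1
p(A) = A²
q(B, j) = -8 (q(B, j) = -24 + 4*(1 + 1)² = -24 + 4*2² = -24 + 4*4 = -24 + 16 = -8)
(0*(-5 + 2) + (123 + 71)) + q(-10, p(5)) = (0*(-5 + 2) + (123 + 71)) - 8 = (0*(-3) + 194) - 8 = (0 + 194) - 8 = 194 - 8 = 186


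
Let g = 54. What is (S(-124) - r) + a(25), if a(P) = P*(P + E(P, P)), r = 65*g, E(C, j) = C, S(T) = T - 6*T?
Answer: -1640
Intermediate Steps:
S(T) = -5*T
r = 3510 (r = 65*54 = 3510)
a(P) = 2*P² (a(P) = P*(P + P) = P*(2*P) = 2*P²)
(S(-124) - r) + a(25) = (-5*(-124) - 1*3510) + 2*25² = (620 - 3510) + 2*625 = -2890 + 1250 = -1640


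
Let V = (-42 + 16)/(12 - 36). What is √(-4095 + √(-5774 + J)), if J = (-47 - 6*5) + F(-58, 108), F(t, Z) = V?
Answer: √(-147420 + 6*I*√210597)/6 ≈ 0.59758 + 63.995*I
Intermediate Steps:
V = 13/12 (V = -26/(-24) = -26*(-1/24) = 13/12 ≈ 1.0833)
F(t, Z) = 13/12
J = -911/12 (J = (-47 - 6*5) + 13/12 = (-47 - 30) + 13/12 = -77 + 13/12 = -911/12 ≈ -75.917)
√(-4095 + √(-5774 + J)) = √(-4095 + √(-5774 - 911/12)) = √(-4095 + √(-70199/12)) = √(-4095 + I*√210597/6)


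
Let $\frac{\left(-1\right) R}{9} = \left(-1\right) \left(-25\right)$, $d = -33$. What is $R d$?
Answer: $7425$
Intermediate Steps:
$R = -225$ ($R = - 9 \left(\left(-1\right) \left(-25\right)\right) = \left(-9\right) 25 = -225$)
$R d = \left(-225\right) \left(-33\right) = 7425$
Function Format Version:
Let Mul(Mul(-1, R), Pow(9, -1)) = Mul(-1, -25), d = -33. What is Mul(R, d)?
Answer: 7425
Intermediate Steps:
R = -225 (R = Mul(-9, Mul(-1, -25)) = Mul(-9, 25) = -225)
Mul(R, d) = Mul(-225, -33) = 7425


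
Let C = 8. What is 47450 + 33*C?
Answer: 47714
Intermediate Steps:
47450 + 33*C = 47450 + 33*8 = 47450 + 264 = 47714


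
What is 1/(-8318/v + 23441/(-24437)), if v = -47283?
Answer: -1155454671/905093837 ≈ -1.2766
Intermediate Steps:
1/(-8318/v + 23441/(-24437)) = 1/(-8318/(-47283) + 23441/(-24437)) = 1/(-8318*(-1/47283) + 23441*(-1/24437)) = 1/(8318/47283 - 23441/24437) = 1/(-905093837/1155454671) = -1155454671/905093837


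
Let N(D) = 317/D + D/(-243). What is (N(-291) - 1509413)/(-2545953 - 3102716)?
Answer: 11859457091/44381592333 ≈ 0.26722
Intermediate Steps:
N(D) = 317/D - D/243 (N(D) = 317/D + D*(-1/243) = 317/D - D/243)
(N(-291) - 1509413)/(-2545953 - 3102716) = ((317/(-291) - 1/243*(-291)) - 1509413)/(-2545953 - 3102716) = ((317*(-1/291) + 97/81) - 1509413)/(-5648669) = ((-317/291 + 97/81) - 1509413)*(-1/5648669) = (850/7857 - 1509413)*(-1/5648669) = -11859457091/7857*(-1/5648669) = 11859457091/44381592333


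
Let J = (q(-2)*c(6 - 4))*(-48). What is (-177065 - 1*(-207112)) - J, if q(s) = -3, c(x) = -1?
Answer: 30191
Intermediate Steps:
J = -144 (J = -3*(-1)*(-48) = 3*(-48) = -144)
(-177065 - 1*(-207112)) - J = (-177065 - 1*(-207112)) - 1*(-144) = (-177065 + 207112) + 144 = 30047 + 144 = 30191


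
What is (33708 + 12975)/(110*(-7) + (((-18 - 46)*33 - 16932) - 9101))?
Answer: -46683/28915 ≈ -1.6145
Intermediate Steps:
(33708 + 12975)/(110*(-7) + (((-18 - 46)*33 - 16932) - 9101)) = 46683/(-770 + ((-64*33 - 16932) - 9101)) = 46683/(-770 + ((-2112 - 16932) - 9101)) = 46683/(-770 + (-19044 - 9101)) = 46683/(-770 - 28145) = 46683/(-28915) = 46683*(-1/28915) = -46683/28915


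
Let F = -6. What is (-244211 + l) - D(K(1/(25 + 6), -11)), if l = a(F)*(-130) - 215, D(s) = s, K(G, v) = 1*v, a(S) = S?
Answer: -243635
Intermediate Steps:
K(G, v) = v
l = 565 (l = -6*(-130) - 215 = 780 - 215 = 565)
(-244211 + l) - D(K(1/(25 + 6), -11)) = (-244211 + 565) - 1*(-11) = -243646 + 11 = -243635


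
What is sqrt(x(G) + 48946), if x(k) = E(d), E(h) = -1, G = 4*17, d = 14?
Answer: sqrt(48945) ≈ 221.24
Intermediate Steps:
G = 68
x(k) = -1
sqrt(x(G) + 48946) = sqrt(-1 + 48946) = sqrt(48945)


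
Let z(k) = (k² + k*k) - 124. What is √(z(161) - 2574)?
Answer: 2*√12286 ≈ 221.68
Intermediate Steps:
z(k) = -124 + 2*k² (z(k) = (k² + k²) - 124 = 2*k² - 124 = -124 + 2*k²)
√(z(161) - 2574) = √((-124 + 2*161²) - 2574) = √((-124 + 2*25921) - 2574) = √((-124 + 51842) - 2574) = √(51718 - 2574) = √49144 = 2*√12286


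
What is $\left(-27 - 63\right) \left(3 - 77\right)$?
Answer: $6660$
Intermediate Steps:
$\left(-27 - 63\right) \left(3 - 77\right) = - 90 \left(3 - 77\right) = \left(-90\right) \left(-74\right) = 6660$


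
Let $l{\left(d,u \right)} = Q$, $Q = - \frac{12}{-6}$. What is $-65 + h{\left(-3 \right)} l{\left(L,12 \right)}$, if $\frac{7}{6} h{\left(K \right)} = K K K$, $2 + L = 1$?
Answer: $- \frac{779}{7} \approx -111.29$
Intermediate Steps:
$L = -1$ ($L = -2 + 1 = -1$)
$Q = 2$ ($Q = \left(-12\right) \left(- \frac{1}{6}\right) = 2$)
$l{\left(d,u \right)} = 2$
$h{\left(K \right)} = \frac{6 K^{3}}{7}$ ($h{\left(K \right)} = \frac{6 K K K}{7} = \frac{6 K^{2} K}{7} = \frac{6 K^{3}}{7}$)
$-65 + h{\left(-3 \right)} l{\left(L,12 \right)} = -65 + \frac{6 \left(-3\right)^{3}}{7} \cdot 2 = -65 + \frac{6}{7} \left(-27\right) 2 = -65 - \frac{324}{7} = - \frac{779}{7}$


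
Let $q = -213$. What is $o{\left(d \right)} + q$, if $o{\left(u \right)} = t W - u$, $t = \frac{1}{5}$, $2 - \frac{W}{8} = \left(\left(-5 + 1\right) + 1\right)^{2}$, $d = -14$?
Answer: $- \frac{1051}{5} \approx -210.2$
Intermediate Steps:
$W = -56$ ($W = 16 - 8 \left(\left(-5 + 1\right) + 1\right)^{2} = 16 - 8 \left(-4 + 1\right)^{2} = 16 - 8 \left(-3\right)^{2} = 16 - 72 = -56$)
$t = \frac{1}{5} \approx 0.2$
$o{\left(u \right)} = - \frac{56}{5} - u$ ($o{\left(u \right)} = \frac{1}{5} \left(-56\right) - u = - \frac{56}{5} - u$)
$o{\left(d \right)} + q = \left(- \frac{56}{5} - -14\right) - 213 = \left(- \frac{56}{5} + 14\right) - 213 = \frac{14}{5} - 213 = - \frac{1051}{5}$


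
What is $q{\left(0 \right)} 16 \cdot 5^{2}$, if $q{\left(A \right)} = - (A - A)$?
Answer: $0$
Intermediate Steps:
$q{\left(A \right)} = 0$ ($q{\left(A \right)} = \left(-1\right) 0 = 0$)
$q{\left(0 \right)} 16 \cdot 5^{2} = 0 \cdot 16 \cdot 5^{2} = 0 \cdot 25 = 0$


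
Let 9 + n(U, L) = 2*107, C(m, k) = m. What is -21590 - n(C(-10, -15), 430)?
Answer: -21795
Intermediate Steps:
n(U, L) = 205 (n(U, L) = -9 + 2*107 = -9 + 214 = 205)
-21590 - n(C(-10, -15), 430) = -21590 - 1*205 = -21590 - 205 = -21795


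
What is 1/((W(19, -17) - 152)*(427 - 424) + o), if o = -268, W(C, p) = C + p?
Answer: -1/718 ≈ -0.0013928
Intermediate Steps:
1/((W(19, -17) - 152)*(427 - 424) + o) = 1/(((19 - 17) - 152)*(427 - 424) - 268) = 1/((2 - 152)*3 - 268) = 1/(-150*3 - 268) = 1/(-450 - 268) = 1/(-718) = -1/718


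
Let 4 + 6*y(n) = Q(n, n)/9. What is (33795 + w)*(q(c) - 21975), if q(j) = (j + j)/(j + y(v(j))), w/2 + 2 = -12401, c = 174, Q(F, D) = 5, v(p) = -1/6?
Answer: -1849730199087/9365 ≈ -1.9752e+8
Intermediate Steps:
v(p) = -⅙ (v(p) = -1*⅙ = -⅙)
w = -24806 (w = -4 + 2*(-12401) = -4 - 24802 = -24806)
y(n) = -31/54 (y(n) = -⅔ + (5/9)/6 = -⅔ + (5*(⅑))/6 = -⅔ + (⅙)*(5/9) = -⅔ + 5/54 = -31/54)
q(j) = 2*j/(-31/54 + j) (q(j) = (j + j)/(j - 31/54) = (2*j)/(-31/54 + j) = 2*j/(-31/54 + j))
(33795 + w)*(q(c) - 21975) = (33795 - 24806)*(108*174/(-31 + 54*174) - 21975) = 8989*(108*174/(-31 + 9396) - 21975) = 8989*(108*174/9365 - 21975) = 8989*(108*174*(1/9365) - 21975) = 8989*(18792/9365 - 21975) = 8989*(-205777083/9365) = -1849730199087/9365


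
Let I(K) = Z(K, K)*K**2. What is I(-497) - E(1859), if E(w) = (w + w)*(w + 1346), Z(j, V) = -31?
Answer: -19573469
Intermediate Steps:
I(K) = -31*K**2
E(w) = 2*w*(1346 + w) (E(w) = (2*w)*(1346 + w) = 2*w*(1346 + w))
I(-497) - E(1859) = -31*(-497)**2 - 2*1859*(1346 + 1859) = -31*247009 - 2*1859*3205 = -7657279 - 1*11916190 = -7657279 - 11916190 = -19573469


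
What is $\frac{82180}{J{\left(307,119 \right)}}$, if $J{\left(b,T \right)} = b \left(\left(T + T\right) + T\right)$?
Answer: $\frac{11740}{15657} \approx 0.74982$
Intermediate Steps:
$J{\left(b,T \right)} = 3 T b$ ($J{\left(b,T \right)} = b \left(2 T + T\right) = b 3 T = 3 T b$)
$\frac{82180}{J{\left(307,119 \right)}} = \frac{82180}{3 \cdot 119 \cdot 307} = \frac{82180}{109599} = 82180 \cdot \frac{1}{109599} = \frac{11740}{15657}$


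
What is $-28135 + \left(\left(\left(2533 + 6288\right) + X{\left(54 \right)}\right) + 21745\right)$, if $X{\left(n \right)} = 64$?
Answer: $2495$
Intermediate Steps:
$-28135 + \left(\left(\left(2533 + 6288\right) + X{\left(54 \right)}\right) + 21745\right) = -28135 + \left(\left(\left(2533 + 6288\right) + 64\right) + 21745\right) = -28135 + \left(\left(8821 + 64\right) + 21745\right) = -28135 + \left(8885 + 21745\right) = -28135 + 30630 = 2495$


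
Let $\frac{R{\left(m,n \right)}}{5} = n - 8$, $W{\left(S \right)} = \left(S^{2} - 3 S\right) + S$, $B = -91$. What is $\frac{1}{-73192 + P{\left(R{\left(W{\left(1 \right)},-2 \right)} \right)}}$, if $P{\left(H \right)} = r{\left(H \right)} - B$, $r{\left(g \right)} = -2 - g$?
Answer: $- \frac{1}{73053} \approx -1.3689 \cdot 10^{-5}$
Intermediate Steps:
$W{\left(S \right)} = S^{2} - 2 S$
$R{\left(m,n \right)} = -40 + 5 n$ ($R{\left(m,n \right)} = 5 \left(n - 8\right) = 5 \left(-8 + n\right) = -40 + 5 n$)
$P{\left(H \right)} = 89 - H$ ($P{\left(H \right)} = \left(-2 - H\right) - -91 = \left(-2 - H\right) + 91 = 89 - H$)
$\frac{1}{-73192 + P{\left(R{\left(W{\left(1 \right)},-2 \right)} \right)}} = \frac{1}{-73192 + \left(89 - \left(-40 + 5 \left(-2\right)\right)\right)} = \frac{1}{-73192 + \left(89 - \left(-40 - 10\right)\right)} = \frac{1}{-73192 + \left(89 - -50\right)} = \frac{1}{-73192 + \left(89 + 50\right)} = \frac{1}{-73192 + 139} = \frac{1}{-73053} = - \frac{1}{73053}$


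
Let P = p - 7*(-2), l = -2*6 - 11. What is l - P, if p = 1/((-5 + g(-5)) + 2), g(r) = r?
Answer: -295/8 ≈ -36.875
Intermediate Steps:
l = -23 (l = -12 - 11 = -23)
p = -⅛ (p = 1/((-5 - 5) + 2) = 1/(-10 + 2) = 1/(-8) = -⅛ ≈ -0.12500)
P = 111/8 (P = -⅛ - 7*(-2) = -⅛ + 14 = 111/8 ≈ 13.875)
l - P = -23 - 1*111/8 = -23 - 111/8 = -295/8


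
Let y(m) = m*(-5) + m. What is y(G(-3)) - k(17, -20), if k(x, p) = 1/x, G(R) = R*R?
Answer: -613/17 ≈ -36.059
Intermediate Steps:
G(R) = R**2
y(m) = -4*m (y(m) = -5*m + m = -4*m)
y(G(-3)) - k(17, -20) = -4*(-3)**2 - 1/17 = -4*9 - 1*1/17 = -36 - 1/17 = -613/17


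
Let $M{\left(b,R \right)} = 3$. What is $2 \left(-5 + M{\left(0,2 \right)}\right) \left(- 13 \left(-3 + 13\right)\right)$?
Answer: $520$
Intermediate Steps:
$2 \left(-5 + M{\left(0,2 \right)}\right) \left(- 13 \left(-3 + 13\right)\right) = 2 \left(-5 + 3\right) \left(- 13 \left(-3 + 13\right)\right) = 2 \left(-2\right) \left(\left(-13\right) 10\right) = \left(-4\right) \left(-130\right) = 520$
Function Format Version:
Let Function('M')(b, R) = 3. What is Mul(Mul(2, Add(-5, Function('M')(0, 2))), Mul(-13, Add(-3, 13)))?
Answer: 520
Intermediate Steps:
Mul(Mul(2, Add(-5, Function('M')(0, 2))), Mul(-13, Add(-3, 13))) = Mul(Mul(2, Add(-5, 3)), Mul(-13, Add(-3, 13))) = Mul(Mul(2, -2), Mul(-13, 10)) = Mul(-4, -130) = 520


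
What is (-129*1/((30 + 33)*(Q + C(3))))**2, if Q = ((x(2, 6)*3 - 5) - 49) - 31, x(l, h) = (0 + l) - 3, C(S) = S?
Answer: 1849/3186225 ≈ 0.00058031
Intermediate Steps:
x(l, h) = -3 + l (x(l, h) = l - 3 = -3 + l)
Q = -88 (Q = (((-3 + 2)*3 - 5) - 49) - 31 = ((-1*3 - 5) - 49) - 31 = ((-3 - 5) - 49) - 31 = (-8 - 49) - 31 = -57 - 31 = -88)
(-129*1/((30 + 33)*(Q + C(3))))**2 = (-129*1/((-88 + 3)*(30 + 33)))**2 = (-129/((-85*63)))**2 = (-129/(-5355))**2 = (-129*(-1/5355))**2 = (43/1785)**2 = 1849/3186225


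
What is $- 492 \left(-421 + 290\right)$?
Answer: $64452$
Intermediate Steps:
$- 492 \left(-421 + 290\right) = - 492 \left(-131\right) = \left(-1\right) \left(-64452\right) = 64452$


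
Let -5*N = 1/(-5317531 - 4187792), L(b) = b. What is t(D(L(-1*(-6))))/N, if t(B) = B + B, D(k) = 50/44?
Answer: 1188165375/11 ≈ 1.0801e+8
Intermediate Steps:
D(k) = 25/22 (D(k) = 50*(1/44) = 25/22)
N = 1/47526615 (N = -1/(5*(-5317531 - 4187792)) = -⅕/(-9505323) = -⅕*(-1/9505323) = 1/47526615 ≈ 2.1041e-8)
t(B) = 2*B
t(D(L(-1*(-6))))/N = (2*(25/22))/(1/47526615) = (25/11)*47526615 = 1188165375/11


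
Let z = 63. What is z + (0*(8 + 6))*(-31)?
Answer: 63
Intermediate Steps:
z + (0*(8 + 6))*(-31) = 63 + (0*(8 + 6))*(-31) = 63 + (0*14)*(-31) = 63 + 0*(-31) = 63 + 0 = 63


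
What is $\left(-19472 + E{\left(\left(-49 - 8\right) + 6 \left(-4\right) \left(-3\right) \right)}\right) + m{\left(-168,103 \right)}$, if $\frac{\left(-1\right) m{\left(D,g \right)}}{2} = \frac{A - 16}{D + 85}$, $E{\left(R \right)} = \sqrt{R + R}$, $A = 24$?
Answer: $- \frac{1616160}{83} + \sqrt{30} \approx -19466.0$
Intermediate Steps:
$E{\left(R \right)} = \sqrt{2} \sqrt{R}$ ($E{\left(R \right)} = \sqrt{2 R} = \sqrt{2} \sqrt{R}$)
$m{\left(D,g \right)} = - \frac{16}{85 + D}$ ($m{\left(D,g \right)} = - 2 \frac{24 - 16}{D + 85} = - 2 \frac{8}{85 + D} = - \frac{16}{85 + D}$)
$\left(-19472 + E{\left(\left(-49 - 8\right) + 6 \left(-4\right) \left(-3\right) \right)}\right) + m{\left(-168,103 \right)} = \left(-19472 + \sqrt{2} \sqrt{\left(-49 - 8\right) + 6 \left(-4\right) \left(-3\right)}\right) - \frac{16}{85 - 168} = \left(-19472 + \sqrt{2} \sqrt{-57 - -72}\right) - \frac{16}{-83} = \left(-19472 + \sqrt{2} \sqrt{-57 + 72}\right) - - \frac{16}{83} = \left(-19472 + \sqrt{2} \sqrt{15}\right) + \frac{16}{83} = \left(-19472 + \sqrt{30}\right) + \frac{16}{83} = - \frac{1616160}{83} + \sqrt{30}$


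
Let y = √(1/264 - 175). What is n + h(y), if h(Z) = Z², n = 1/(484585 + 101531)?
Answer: -2256497735/12894552 ≈ -175.00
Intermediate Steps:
y = I*√3049134/132 (y = √(1/264 - 175) = √(-46199/264) = I*√3049134/132 ≈ 13.229*I)
n = 1/586116 ≈ 1.7061e-6
n + h(y) = 1/586116 + (I*√3049134/132)² = 1/586116 - 46199/264 = -2256497735/12894552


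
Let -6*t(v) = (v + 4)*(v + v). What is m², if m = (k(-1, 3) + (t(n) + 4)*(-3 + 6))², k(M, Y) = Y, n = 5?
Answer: 810000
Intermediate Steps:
t(v) = -v*(4 + v)/3 (t(v) = -(v + 4)*(v + v)/6 = -(4 + v)*2*v/6 = -v*(4 + v)/3)
m = 900 (m = (3 + (-⅓*5*(4 + 5) + 4)*(-3 + 6))² = (3 + (-⅓*5*9 + 4)*3)² = (3 + (-15 + 4)*3)² = (3 - 11*3)² = (3 - 33)² = (-30)² = 900)
m² = 900² = 810000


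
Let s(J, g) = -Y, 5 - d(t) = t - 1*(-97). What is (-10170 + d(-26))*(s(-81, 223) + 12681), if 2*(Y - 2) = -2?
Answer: -129792480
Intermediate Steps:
Y = 1 (Y = 2 + (1/2)*(-2) = 2 - 1 = 1)
d(t) = -92 - t (d(t) = 5 - (t - 1*(-97)) = 5 - (t + 97) = 5 - (97 + t) = 5 + (-97 - t) = -92 - t)
s(J, g) = -1 (s(J, g) = -1*1 = -1)
(-10170 + d(-26))*(s(-81, 223) + 12681) = (-10170 + (-92 - 1*(-26)))*(-1 + 12681) = (-10170 + (-92 + 26))*12680 = (-10170 - 66)*12680 = -10236*12680 = -129792480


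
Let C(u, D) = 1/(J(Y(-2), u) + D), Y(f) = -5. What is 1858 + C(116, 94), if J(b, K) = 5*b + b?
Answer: 118913/64 ≈ 1858.0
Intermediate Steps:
J(b, K) = 6*b
C(u, D) = 1/(-30 + D) (C(u, D) = 1/(6*(-5) + D) = 1/(-30 + D))
1858 + C(116, 94) = 1858 + 1/(-30 + 94) = 1858 + 1/64 = 118913/64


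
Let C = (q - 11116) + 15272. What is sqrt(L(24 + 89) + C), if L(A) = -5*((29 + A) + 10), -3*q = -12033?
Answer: 3*sqrt(823) ≈ 86.064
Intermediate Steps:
q = 4011 (q = -1/3*(-12033) = 4011)
C = 8167 (C = (4011 - 11116) + 15272 = -7105 + 15272 = 8167)
L(A) = -195 - 5*A (L(A) = -5*(39 + A) = -195 - 5*A)
sqrt(L(24 + 89) + C) = sqrt((-195 - 5*(24 + 89)) + 8167) = sqrt((-195 - 5*113) + 8167) = sqrt((-195 - 565) + 8167) = sqrt(-760 + 8167) = sqrt(7407) = 3*sqrt(823)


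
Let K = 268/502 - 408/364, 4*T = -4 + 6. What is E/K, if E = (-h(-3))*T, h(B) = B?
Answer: -68523/26816 ≈ -2.5553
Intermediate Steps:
T = ½ (T = (-4 + 6)/4 = (¼)*2 = ½ ≈ 0.50000)
K = -13408/22841 (K = 268*(1/502) - 408*1/364 = 134/251 - 102/91 = -13408/22841 ≈ -0.58701)
E = 3/2 (E = -1*(-3)*(½) = 3*(½) = 3/2 ≈ 1.5000)
E/K = 3/(2*(-13408/22841)) = (3/2)*(-22841/13408) = -68523/26816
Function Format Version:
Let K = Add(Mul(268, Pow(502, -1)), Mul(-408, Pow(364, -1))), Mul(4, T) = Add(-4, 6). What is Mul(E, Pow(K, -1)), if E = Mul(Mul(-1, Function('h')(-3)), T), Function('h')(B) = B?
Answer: Rational(-68523, 26816) ≈ -2.5553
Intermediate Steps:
T = Rational(1, 2) (T = Mul(Rational(1, 4), Add(-4, 6)) = Mul(Rational(1, 4), 2) = Rational(1, 2) ≈ 0.50000)
K = Rational(-13408, 22841) (K = Add(Mul(268, Rational(1, 502)), Mul(-408, Rational(1, 364))) = Add(Rational(134, 251), Rational(-102, 91)) = Rational(-13408, 22841) ≈ -0.58701)
E = Rational(3, 2) (E = Mul(Mul(-1, -3), Rational(1, 2)) = Mul(3, Rational(1, 2)) = Rational(3, 2) ≈ 1.5000)
Mul(E, Pow(K, -1)) = Mul(Rational(3, 2), Pow(Rational(-13408, 22841), -1)) = Mul(Rational(3, 2), Rational(-22841, 13408)) = Rational(-68523, 26816)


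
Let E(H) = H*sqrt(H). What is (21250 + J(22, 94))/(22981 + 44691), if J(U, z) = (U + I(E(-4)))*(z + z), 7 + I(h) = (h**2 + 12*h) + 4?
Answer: 6395/33836 - 2256*I/8459 ≈ 0.189 - 0.2667*I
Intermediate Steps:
E(H) = H**(3/2)
I(h) = -3 + h**2 + 12*h (I(h) = -7 + ((h**2 + 12*h) + 4) = -7 + (4 + h**2 + 12*h) = -3 + h**2 + 12*h)
J(U, z) = 2*z*(-67 + U - 96*I) (J(U, z) = (U + (-3 + ((-4)**(3/2))**2 + 12*(-4)**(3/2)))*(z + z) = (U + (-3 + (-8*I)**2 + 12*(-8*I)))*(2*z) = (U + (-3 - 64 - 96*I))*(2*z) = (U + (-67 - 96*I))*(2*z) = (-67 + U - 96*I)*(2*z) = 2*z*(-67 + U - 96*I))
(21250 + J(22, 94))/(22981 + 44691) = (21250 + 2*94*(-67 + 22 - 96*I))/(22981 + 44691) = (21250 + 2*94*(-45 - 96*I))/67672 = (21250 + (-8460 - 18048*I))*(1/67672) = (12790 - 18048*I)*(1/67672) = 6395/33836 - 2256*I/8459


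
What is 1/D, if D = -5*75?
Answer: -1/375 ≈ -0.0026667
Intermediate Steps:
D = -375
1/D = 1/(-375) = -1/375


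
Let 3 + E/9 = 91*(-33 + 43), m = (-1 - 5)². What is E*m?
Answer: 293868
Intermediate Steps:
m = 36 (m = (-6)² = 36)
E = 8163 (E = -27 + 9*(91*(-33 + 43)) = -27 + 9*(91*10) = -27 + 9*910 = -27 + 8190 = 8163)
E*m = 8163*36 = 293868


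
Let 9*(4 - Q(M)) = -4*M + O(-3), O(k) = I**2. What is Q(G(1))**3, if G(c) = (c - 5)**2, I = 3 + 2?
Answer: 15625/27 ≈ 578.70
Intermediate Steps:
I = 5
O(k) = 25 (O(k) = 5**2 = 25)
G(c) = (-5 + c)**2
Q(M) = 11/9 + 4*M/9 (Q(M) = 4 - (-4*M + 25)/9 = 4 - (25 - 4*M)/9 = 4 + (-25/9 + 4*M/9) = 11/9 + 4*M/9)
Q(G(1))**3 = (11/9 + 4*(-5 + 1)**2/9)**3 = (11/9 + (4/9)*(-4)**2)**3 = (11/9 + (4/9)*16)**3 = (11/9 + 64/9)**3 = (25/3)**3 = 15625/27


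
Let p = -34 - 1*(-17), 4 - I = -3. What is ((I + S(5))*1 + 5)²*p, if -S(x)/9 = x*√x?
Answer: -174573 + 18360*√5 ≈ -1.3352e+5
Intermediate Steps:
I = 7 (I = 4 - 1*(-3) = 4 + 3 = 7)
S(x) = -9*x^(3/2) (S(x) = -9*x*√x = -9*x^(3/2))
p = -17 (p = -34 + 17 = -17)
((I + S(5))*1 + 5)²*p = ((7 - 45*√5)*1 + 5)²*(-17) = ((7 - 45*√5) + 5)²*(-17) = (12 - 45*√5)²*(-17) = -17*(12 - 45*√5)²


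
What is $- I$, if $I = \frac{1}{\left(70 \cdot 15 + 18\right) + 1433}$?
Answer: $- \frac{1}{2501} \approx -0.00039984$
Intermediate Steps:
$I = \frac{1}{2501}$ ($I = \frac{1}{\left(1050 + 18\right) + 1433} = \frac{1}{1068 + 1433} = \frac{1}{2501} \approx 0.00039984$)
$- I = \left(-1\right) \frac{1}{2501} = - \frac{1}{2501}$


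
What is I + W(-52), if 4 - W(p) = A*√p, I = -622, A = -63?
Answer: -618 + 126*I*√13 ≈ -618.0 + 454.3*I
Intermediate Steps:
W(p) = 4 + 63*√p (W(p) = 4 - (-63)*√p = 4 + 63*√p)
I + W(-52) = -622 + (4 + 63*√(-52)) = -622 + (4 + 63*(2*I*√13)) = -622 + (4 + 126*I*√13) = -618 + 126*I*√13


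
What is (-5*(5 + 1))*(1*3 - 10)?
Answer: 210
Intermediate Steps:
(-5*(5 + 1))*(1*3 - 10) = (-5*6)*(3 - 10) = -30*(-7) = 210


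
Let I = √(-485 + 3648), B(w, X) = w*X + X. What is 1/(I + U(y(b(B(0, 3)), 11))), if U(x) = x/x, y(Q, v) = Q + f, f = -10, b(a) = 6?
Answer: -1/3162 + √3163/3162 ≈ 0.017470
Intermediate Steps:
B(w, X) = X + X*w (B(w, X) = X*w + X = X + X*w)
y(Q, v) = -10 + Q (y(Q, v) = Q - 10 = -10 + Q)
U(x) = 1
I = √3163 ≈ 56.241
1/(I + U(y(b(B(0, 3)), 11))) = 1/(√3163 + 1) = 1/(1 + √3163)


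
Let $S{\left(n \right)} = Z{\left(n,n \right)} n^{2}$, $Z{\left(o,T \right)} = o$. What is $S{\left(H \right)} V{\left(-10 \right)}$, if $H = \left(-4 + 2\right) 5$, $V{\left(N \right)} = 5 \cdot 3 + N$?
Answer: $-5000$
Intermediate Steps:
$V{\left(N \right)} = 15 + N$
$H = -10$ ($H = \left(-2\right) 5 = -10$)
$S{\left(n \right)} = n^{3}$ ($S{\left(n \right)} = n n^{2} = n^{3}$)
$S{\left(H \right)} V{\left(-10 \right)} = \left(-10\right)^{3} \left(15 - 10\right) = \left(-1000\right) 5 = -5000$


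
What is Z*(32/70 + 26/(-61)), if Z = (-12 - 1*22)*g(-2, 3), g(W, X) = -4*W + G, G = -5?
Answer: -6732/2135 ≈ -3.1532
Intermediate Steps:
g(W, X) = -5 - 4*W (g(W, X) = -4*W - 5 = -5 - 4*W)
Z = -102 (Z = (-12 - 1*22)*(-5 - 4*(-2)) = (-12 - 22)*(-5 + 8) = -34*3 = -102)
Z*(32/70 + 26/(-61)) = -102*(32/70 + 26/(-61)) = -102*(32*(1/70) + 26*(-1/61)) = -102*(16/35 - 26/61) = -102*66/2135 = -6732/2135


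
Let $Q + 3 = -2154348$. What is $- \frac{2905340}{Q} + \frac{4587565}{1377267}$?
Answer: $\frac{4628218050365}{989038846239} \approx 4.6795$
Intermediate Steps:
$Q = -2154351$ ($Q = -3 - 2154348 = -2154351$)
$- \frac{2905340}{Q} + \frac{4587565}{1377267} = - \frac{2905340}{-2154351} + \frac{4587565}{1377267} = \left(-2905340\right) \left(- \frac{1}{2154351}\right) + 4587565 \cdot \frac{1}{1377267} = \frac{2905340}{2154351} + \frac{4587565}{1377267} = \frac{4628218050365}{989038846239}$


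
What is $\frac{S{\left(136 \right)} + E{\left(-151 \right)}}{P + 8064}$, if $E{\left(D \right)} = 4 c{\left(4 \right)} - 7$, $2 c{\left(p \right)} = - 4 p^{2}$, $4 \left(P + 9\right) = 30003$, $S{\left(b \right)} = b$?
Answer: $\frac{4}{62223} \approx 6.4285 \cdot 10^{-5}$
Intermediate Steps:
$P = \frac{29967}{4}$ ($P = -9 + \frac{1}{4} \cdot 30003 = -9 + \frac{30003}{4} = \frac{29967}{4} \approx 7491.8$)
$c{\left(p \right)} = - 2 p^{2}$ ($c{\left(p \right)} = \frac{\left(-4\right) p^{2}}{2} = - 2 p^{2}$)
$E{\left(D \right)} = -135$ ($E{\left(D \right)} = 4 \left(- 2 \cdot 4^{2}\right) - 7 = 4 \left(\left(-2\right) 16\right) - 7 = 4 \left(-32\right) - 7 = -128 - 7 = -135$)
$\frac{S{\left(136 \right)} + E{\left(-151 \right)}}{P + 8064} = \frac{136 - 135}{\frac{29967}{4} + 8064} = 1 \frac{1}{\frac{62223}{4}} = 1 \cdot \frac{4}{62223} = \frac{4}{62223}$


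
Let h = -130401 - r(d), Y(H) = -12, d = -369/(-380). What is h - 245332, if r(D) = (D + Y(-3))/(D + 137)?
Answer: -19699301266/52429 ≈ -3.7573e+5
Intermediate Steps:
d = 369/380 (d = -369*(-1/380) = 369/380 ≈ 0.97105)
r(D) = (-12 + D)/(137 + D) (r(D) = (D - 12)/(D + 137) = (-12 + D)/(137 + D))
h = -6836789838/52429 (h = -130401 - (-12 + 369/380)/(137 + 369/380) = -130401 - (-4191)/(52429/380*380) = -130401 - 380*(-4191)/(52429*380) = -130401 - 1*(-4191/52429) = -130401 + 4191/52429 = -6836789838/52429 ≈ -1.3040e+5)
h - 245332 = -6836789838/52429 - 245332 = -19699301266/52429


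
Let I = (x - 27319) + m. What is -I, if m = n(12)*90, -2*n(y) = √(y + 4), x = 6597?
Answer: 20902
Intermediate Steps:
n(y) = -√(4 + y)/2 (n(y) = -√(y + 4)/2 = -√(4 + y)/2)
m = -180 (m = -√(4 + 12)/2*90 = -√16/2*90 = -½*4*90 = -2*90 = -180)
I = -20902 (I = (6597 - 27319) - 180 = -20722 - 180 = -20902)
-I = -1*(-20902) = 20902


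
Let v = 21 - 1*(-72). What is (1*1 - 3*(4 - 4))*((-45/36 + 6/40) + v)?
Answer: 919/10 ≈ 91.900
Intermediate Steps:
v = 93 (v = 21 + 72 = 93)
(1*1 - 3*(4 - 4))*((-45/36 + 6/40) + v) = (1*1 - 3*(4 - 4))*((-45/36 + 6/40) + 93) = (1 - 3*0)*((-45*1/36 + 6*(1/40)) + 93) = (1 + 0)*((-5/4 + 3/20) + 93) = 1*(-11/10 + 93) = 1*(919/10) = 919/10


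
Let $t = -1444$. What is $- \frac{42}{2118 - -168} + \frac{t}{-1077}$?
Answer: $\frac{180875}{136779} \approx 1.3224$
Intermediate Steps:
$- \frac{42}{2118 - -168} + \frac{t}{-1077} = - \frac{42}{2118 - -168} - \frac{1444}{-1077} = - \frac{42}{2118 + 168} - - \frac{1444}{1077} = - \frac{42}{2286} + \frac{1444}{1077} = \left(-42\right) \frac{1}{2286} + \frac{1444}{1077} = - \frac{7}{381} + \frac{1444}{1077} = \frac{180875}{136779}$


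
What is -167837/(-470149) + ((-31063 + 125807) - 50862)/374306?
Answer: 41726737270/87989795797 ≈ 0.47422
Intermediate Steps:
-167837/(-470149) + ((-31063 + 125807) - 50862)/374306 = -167837*(-1/470149) + (94744 - 50862)*(1/374306) = 167837/470149 + 43882*(1/374306) = 167837/470149 + 21941/187153 = 41726737270/87989795797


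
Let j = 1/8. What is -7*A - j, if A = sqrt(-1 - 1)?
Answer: -1/8 - 7*I*sqrt(2) ≈ -0.125 - 9.8995*I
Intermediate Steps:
A = I*sqrt(2) (A = sqrt(-2) = I*sqrt(2) ≈ 1.4142*I)
j = 1/8 ≈ 0.12500
-7*A - j = -7*I*sqrt(2) - 1*1/8 = -7*I*sqrt(2) - 1/8 = -1/8 - 7*I*sqrt(2)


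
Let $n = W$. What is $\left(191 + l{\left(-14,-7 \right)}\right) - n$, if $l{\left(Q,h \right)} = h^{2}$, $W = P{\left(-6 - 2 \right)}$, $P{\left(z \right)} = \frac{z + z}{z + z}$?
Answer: $239$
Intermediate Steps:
$P{\left(z \right)} = 1$ ($P{\left(z \right)} = \frac{2 z}{2 z} = 2 z \frac{1}{2 z} = 1$)
$W = 1$
$n = 1$
$\left(191 + l{\left(-14,-7 \right)}\right) - n = \left(191 + \left(-7\right)^{2}\right) - 1 = \left(191 + 49\right) - 1 = 240 - 1 = 239$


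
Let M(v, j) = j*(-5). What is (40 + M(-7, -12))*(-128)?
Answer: -12800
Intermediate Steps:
M(v, j) = -5*j
(40 + M(-7, -12))*(-128) = (40 - 5*(-12))*(-128) = (40 + 60)*(-128) = 100*(-128) = -12800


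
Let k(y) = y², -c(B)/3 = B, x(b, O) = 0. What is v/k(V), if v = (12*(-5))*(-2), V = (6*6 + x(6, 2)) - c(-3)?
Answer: 40/243 ≈ 0.16461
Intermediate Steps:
c(B) = -3*B
V = 27 (V = (6*6 + 0) - (-3)*(-3) = (36 + 0) - 1*9 = 36 - 9 = 27)
v = 120 (v = -60*(-2) = 120)
v/k(V) = 120/(27²) = 120/729 = 120*(1/729) = 40/243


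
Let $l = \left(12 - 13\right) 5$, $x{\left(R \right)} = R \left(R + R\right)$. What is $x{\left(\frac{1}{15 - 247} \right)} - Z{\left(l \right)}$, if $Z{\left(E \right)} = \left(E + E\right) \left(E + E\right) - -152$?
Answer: $- \frac{6781823}{26912} \approx -252.0$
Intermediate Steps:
$x{\left(R \right)} = 2 R^{2}$ ($x{\left(R \right)} = R 2 R = 2 R^{2}$)
$l = -5$ ($l = \left(-1\right) 5 = -5$)
$Z{\left(E \right)} = 152 + 4 E^{2}$ ($Z{\left(E \right)} = 2 E 2 E + 152 = 4 E^{2} + 152 = 152 + 4 E^{2}$)
$x{\left(\frac{1}{15 - 247} \right)} - Z{\left(l \right)} = 2 \left(\frac{1}{15 - 247}\right)^{2} - \left(152 + 4 \left(-5\right)^{2}\right) = 2 \left(\frac{1}{-232}\right)^{2} - \left(152 + 4 \cdot 25\right) = 2 \left(- \frac{1}{232}\right)^{2} - \left(152 + 100\right) = 2 \cdot \frac{1}{53824} - 252 = \frac{1}{26912} - 252 = - \frac{6781823}{26912}$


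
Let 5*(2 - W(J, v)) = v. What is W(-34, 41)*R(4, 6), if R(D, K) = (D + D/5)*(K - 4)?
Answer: -1488/25 ≈ -59.520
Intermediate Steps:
W(J, v) = 2 - v/5
R(D, K) = 6*D*(-4 + K)/5 (R(D, K) = (D + D*(⅕))*(-4 + K) = (D + D/5)*(-4 + K) = (6*D/5)*(-4 + K) = 6*D*(-4 + K)/5)
W(-34, 41)*R(4, 6) = (2 - ⅕*41)*((6/5)*4*(-4 + 6)) = (2 - 41/5)*((6/5)*4*2) = -31/5*48/5 = -1488/25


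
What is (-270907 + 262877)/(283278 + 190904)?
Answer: -4015/237091 ≈ -0.016934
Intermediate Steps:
(-270907 + 262877)/(283278 + 190904) = -8030/474182 = -8030*1/474182 = -4015/237091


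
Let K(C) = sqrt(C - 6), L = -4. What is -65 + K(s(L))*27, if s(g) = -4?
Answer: -65 + 27*I*sqrt(10) ≈ -65.0 + 85.381*I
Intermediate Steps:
K(C) = sqrt(-6 + C)
-65 + K(s(L))*27 = -65 + sqrt(-6 - 4)*27 = -65 + sqrt(-10)*27 = -65 + (I*sqrt(10))*27 = -65 + 27*I*sqrt(10)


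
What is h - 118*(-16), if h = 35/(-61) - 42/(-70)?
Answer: 575848/305 ≈ 1888.0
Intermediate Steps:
h = 8/305 (h = 35*(-1/61) - 42*(-1/70) = -35/61 + 3/5 = 8/305 ≈ 0.026230)
h - 118*(-16) = 8/305 - 118*(-16) = 8/305 - 59*(-32) = 8/305 + 1888 = 575848/305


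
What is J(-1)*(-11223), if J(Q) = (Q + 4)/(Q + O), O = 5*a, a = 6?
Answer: -1161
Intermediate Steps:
O = 30 (O = 5*6 = 30)
J(Q) = (4 + Q)/(30 + Q) (J(Q) = (Q + 4)/(Q + 30) = (4 + Q)/(30 + Q))
J(-1)*(-11223) = ((4 - 1)/(30 - 1))*(-11223) = (3/29)*(-11223) = -1161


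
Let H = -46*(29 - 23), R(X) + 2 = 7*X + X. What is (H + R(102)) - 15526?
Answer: -14988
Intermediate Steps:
R(X) = -2 + 8*X (R(X) = -2 + (7*X + X) = -2 + 8*X)
H = -276 (H = -46*6 = -276)
(H + R(102)) - 15526 = (-276 + (-2 + 8*102)) - 15526 = (-276 + (-2 + 816)) - 15526 = (-276 + 814) - 15526 = 538 - 15526 = -14988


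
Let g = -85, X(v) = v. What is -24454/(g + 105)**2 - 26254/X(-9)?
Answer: 5140757/1800 ≈ 2856.0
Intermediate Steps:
-24454/(g + 105)**2 - 26254/X(-9) = -24454/(-85 + 105)**2 - 26254/(-9) = -24454/(20**2) - 26254*(-1/9) = -24454/400 + 26254/9 = -24454*1/400 + 26254/9 = -12227/200 + 26254/9 = 5140757/1800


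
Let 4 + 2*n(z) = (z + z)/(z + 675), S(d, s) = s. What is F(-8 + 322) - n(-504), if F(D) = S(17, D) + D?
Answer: 12026/19 ≈ 632.95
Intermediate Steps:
n(z) = -2 + z/(675 + z) (n(z) = -2 + ((z + z)/(z + 675))/2 = -2 + ((2*z)/(675 + z))/2 = -2 + (2*z/(675 + z))/2 = -2 + z/(675 + z))
F(D) = 2*D (F(D) = D + D = 2*D)
F(-8 + 322) - n(-504) = 2*(-8 + 322) - (-1350 - 1*(-504))/(675 - 504) = 2*314 - (-1350 + 504)/171 = 628 - (-846)/171 = 628 - 1*(-94/19) = 628 + 94/19 = 12026/19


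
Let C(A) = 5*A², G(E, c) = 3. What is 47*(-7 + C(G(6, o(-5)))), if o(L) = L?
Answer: 1786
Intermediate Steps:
47*(-7 + C(G(6, o(-5)))) = 47*(-7 + 5*3²) = 47*(-7 + 5*9) = 47*(-7 + 45) = 47*38 = 1786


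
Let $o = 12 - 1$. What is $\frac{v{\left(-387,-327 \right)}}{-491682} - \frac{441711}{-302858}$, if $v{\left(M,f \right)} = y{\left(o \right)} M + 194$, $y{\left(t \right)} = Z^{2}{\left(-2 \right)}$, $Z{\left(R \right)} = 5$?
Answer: $\frac{2895430850}{1959339831} \approx 1.4778$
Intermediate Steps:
$o = 11$
$y{\left(t \right)} = 25$ ($y{\left(t \right)} = 5^{2} = 25$)
$v{\left(M,f \right)} = 194 + 25 M$ ($v{\left(M,f \right)} = 25 M + 194 = 194 + 25 M$)
$\frac{v{\left(-387,-327 \right)}}{-491682} - \frac{441711}{-302858} = \frac{194 + 25 \left(-387\right)}{-491682} - \frac{441711}{-302858} = \left(194 - 9675\right) \left(- \frac{1}{491682}\right) - - \frac{441711}{302858} = \left(-9481\right) \left(- \frac{1}{491682}\right) + \frac{441711}{302858} = \frac{499}{25878} + \frac{441711}{302858} = \frac{2895430850}{1959339831}$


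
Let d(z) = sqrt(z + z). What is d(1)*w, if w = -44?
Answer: -44*sqrt(2) ≈ -62.225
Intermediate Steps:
d(z) = sqrt(2)*sqrt(z) (d(z) = sqrt(2*z) = sqrt(2)*sqrt(z))
d(1)*w = (sqrt(2)*sqrt(1))*(-44) = (sqrt(2)*1)*(-44) = sqrt(2)*(-44) = -44*sqrt(2)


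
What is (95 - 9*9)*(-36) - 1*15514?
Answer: -16018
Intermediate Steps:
(95 - 9*9)*(-36) - 1*15514 = (95 - 81)*(-36) - 15514 = 14*(-36) - 15514 = -504 - 15514 = -16018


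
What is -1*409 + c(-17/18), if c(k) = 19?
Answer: -390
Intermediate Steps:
-1*409 + c(-17/18) = -1*409 + 19 = -409 + 19 = -390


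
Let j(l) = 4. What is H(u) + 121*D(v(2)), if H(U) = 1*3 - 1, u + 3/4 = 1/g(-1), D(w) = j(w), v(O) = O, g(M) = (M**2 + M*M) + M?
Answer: 486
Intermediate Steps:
g(M) = M + 2*M**2 (g(M) = (M**2 + M**2) + M = 2*M**2 + M = M + 2*M**2)
D(w) = 4
u = 1/4 (u = -3/4 + 1/(-(1 + 2*(-1))) = -3/4 + 1/(-(1 - 2)) = -3/4 + 1/(-1*(-1)) = -3/4 + 1/1 = -3/4 + 1 = 1/4 ≈ 0.25000)
H(U) = 2 (H(U) = 3 - 1 = 2)
H(u) + 121*D(v(2)) = 2 + 121*4 = 2 + 484 = 486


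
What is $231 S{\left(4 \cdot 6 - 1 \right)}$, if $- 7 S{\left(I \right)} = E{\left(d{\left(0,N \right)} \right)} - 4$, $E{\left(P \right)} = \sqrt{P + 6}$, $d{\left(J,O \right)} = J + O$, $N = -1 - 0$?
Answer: $132 - 33 \sqrt{5} \approx 58.21$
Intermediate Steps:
$N = -1$ ($N = -1 + 0 = -1$)
$E{\left(P \right)} = \sqrt{6 + P}$
$S{\left(I \right)} = \frac{4}{7} - \frac{\sqrt{5}}{7}$ ($S{\left(I \right)} = - \frac{\sqrt{6 + \left(0 - 1\right)} - 4}{7} = - \frac{\sqrt{6 - 1} - 4}{7} = - \frac{\sqrt{5} - 4}{7} = - \frac{-4 + \sqrt{5}}{7} = \frac{4}{7} - \frac{\sqrt{5}}{7}$)
$231 S{\left(4 \cdot 6 - 1 \right)} = 231 \left(\frac{4}{7} - \frac{\sqrt{5}}{7}\right) = 132 - 33 \sqrt{5}$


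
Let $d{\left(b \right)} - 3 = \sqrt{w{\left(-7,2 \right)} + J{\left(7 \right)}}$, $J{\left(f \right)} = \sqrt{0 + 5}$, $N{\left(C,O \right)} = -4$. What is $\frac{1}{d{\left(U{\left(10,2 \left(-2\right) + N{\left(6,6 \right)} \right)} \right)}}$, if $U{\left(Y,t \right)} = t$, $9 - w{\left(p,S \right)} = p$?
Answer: $\frac{1}{3 + \sqrt{16 + \sqrt{5}}} \approx 0.13754$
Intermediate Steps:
$w{\left(p,S \right)} = 9 - p$
$J{\left(f \right)} = \sqrt{5}$
$d{\left(b \right)} = 3 + \sqrt{16 + \sqrt{5}}$ ($d{\left(b \right)} = 3 + \sqrt{\left(9 - -7\right) + \sqrt{5}} = 3 + \sqrt{\left(9 + 7\right) + \sqrt{5}} = 3 + \sqrt{16 + \sqrt{5}}$)
$\frac{1}{d{\left(U{\left(10,2 \left(-2\right) + N{\left(6,6 \right)} \right)} \right)}} = \frac{1}{3 + \sqrt{16 + \sqrt{5}}}$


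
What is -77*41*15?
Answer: -47355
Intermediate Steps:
-77*41*15 = -3157*15 = -47355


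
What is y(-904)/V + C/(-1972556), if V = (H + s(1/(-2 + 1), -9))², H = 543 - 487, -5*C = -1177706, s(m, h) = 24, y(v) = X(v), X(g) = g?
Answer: -102832947/394511200 ≈ -0.26066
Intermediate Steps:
y(v) = v
C = 1177706/5 (C = -⅕*(-1177706) = 1177706/5 ≈ 2.3554e+5)
H = 56
V = 6400 (V = (56 + 24)² = 80² = 6400)
y(-904)/V + C/(-1972556) = -904/6400 + (1177706/5)/(-1972556) = -904*1/6400 + (1177706/5)*(-1/1972556) = -113/800 - 588853/4931390 = -102832947/394511200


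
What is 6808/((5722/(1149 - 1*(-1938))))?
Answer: 10508148/2861 ≈ 3672.9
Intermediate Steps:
6808/((5722/(1149 - 1*(-1938)))) = 6808/((5722/(1149 + 1938))) = 6808/((5722/3087)) = 6808/((5722*(1/3087))) = 6808/(5722/3087) = 6808*(3087/5722) = 10508148/2861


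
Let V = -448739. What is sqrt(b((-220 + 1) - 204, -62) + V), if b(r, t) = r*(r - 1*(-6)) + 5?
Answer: I*sqrt(272343) ≈ 521.87*I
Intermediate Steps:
b(r, t) = 5 + r*(6 + r) (b(r, t) = r*(r + 6) + 5 = r*(6 + r) + 5 = 5 + r*(6 + r))
sqrt(b((-220 + 1) - 204, -62) + V) = sqrt((5 + ((-220 + 1) - 204)**2 + 6*((-220 + 1) - 204)) - 448739) = sqrt((5 + (-219 - 204)**2 + 6*(-219 - 204)) - 448739) = sqrt((5 + (-423)**2 + 6*(-423)) - 448739) = sqrt((5 + 178929 - 2538) - 448739) = sqrt(176396 - 448739) = sqrt(-272343) = I*sqrt(272343)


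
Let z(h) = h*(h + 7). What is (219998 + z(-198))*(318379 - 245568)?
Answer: 18771840776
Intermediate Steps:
z(h) = h*(7 + h)
(219998 + z(-198))*(318379 - 245568) = (219998 - 198*(7 - 198))*(318379 - 245568) = (219998 - 198*(-191))*72811 = (219998 + 37818)*72811 = 257816*72811 = 18771840776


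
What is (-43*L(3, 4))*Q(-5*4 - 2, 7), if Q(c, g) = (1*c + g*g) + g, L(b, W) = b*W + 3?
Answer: -21930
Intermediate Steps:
L(b, W) = 3 + W*b (L(b, W) = W*b + 3 = 3 + W*b)
Q(c, g) = c + g + g**2 (Q(c, g) = (c + g**2) + g = c + g + g**2)
(-43*L(3, 4))*Q(-5*4 - 2, 7) = (-43*(3 + 4*3))*((-5*4 - 2) + 7 + 7**2) = (-43*(3 + 12))*((-20 - 2) + 7 + 49) = (-43*15)*(-22 + 7 + 49) = -645*34 = -21930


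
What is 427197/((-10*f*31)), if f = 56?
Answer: -427197/17360 ≈ -24.608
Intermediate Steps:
427197/((-10*f*31)) = 427197/((-10*56*31)) = 427197/((-560*31)) = 427197/(-17360) = 427197*(-1/17360) = -427197/17360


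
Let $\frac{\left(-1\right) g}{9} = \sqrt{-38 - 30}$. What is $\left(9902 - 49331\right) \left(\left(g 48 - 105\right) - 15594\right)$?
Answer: $618995871 + 34066656 i \sqrt{17} \approx 6.19 \cdot 10^{8} + 1.4046 \cdot 10^{8} i$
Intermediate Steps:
$g = - 18 i \sqrt{17}$ ($g = - 9 \sqrt{-38 - 30} = - 9 \sqrt{-68} = - 9 \cdot 2 i \sqrt{17} = - 18 i \sqrt{17} \approx - 74.216 i$)
$\left(9902 - 49331\right) \left(\left(g 48 - 105\right) - 15594\right) = \left(9902 - 49331\right) \left(\left(- 18 i \sqrt{17} \cdot 48 - 105\right) - 15594\right) = - 39429 \left(\left(- 864 i \sqrt{17} - 105\right) - 15594\right) = - 39429 \left(\left(-105 - 864 i \sqrt{17}\right) - 15594\right) = - 39429 \left(-15699 - 864 i \sqrt{17}\right) = 618995871 + 34066656 i \sqrt{17}$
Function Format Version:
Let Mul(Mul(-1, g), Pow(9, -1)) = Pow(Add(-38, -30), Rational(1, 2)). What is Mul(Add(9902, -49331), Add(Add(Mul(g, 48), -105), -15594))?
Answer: Add(618995871, Mul(34066656, I, Pow(17, Rational(1, 2)))) ≈ Add(6.1900e+8, Mul(1.4046e+8, I))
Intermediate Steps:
g = Mul(-18, I, Pow(17, Rational(1, 2))) (g = Mul(-9, Pow(Add(-38, -30), Rational(1, 2))) = Mul(-9, Pow(-68, Rational(1, 2))) = Mul(-9, Mul(2, I, Pow(17, Rational(1, 2)))) = Mul(-18, I, Pow(17, Rational(1, 2))) ≈ Mul(-74.216, I))
Mul(Add(9902, -49331), Add(Add(Mul(g, 48), -105), -15594)) = Mul(Add(9902, -49331), Add(Add(Mul(Mul(-18, I, Pow(17, Rational(1, 2))), 48), -105), -15594)) = Mul(-39429, Add(Add(Mul(-864, I, Pow(17, Rational(1, 2))), -105), -15594)) = Mul(-39429, Add(Add(-105, Mul(-864, I, Pow(17, Rational(1, 2)))), -15594)) = Mul(-39429, Add(-15699, Mul(-864, I, Pow(17, Rational(1, 2))))) = Add(618995871, Mul(34066656, I, Pow(17, Rational(1, 2))))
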